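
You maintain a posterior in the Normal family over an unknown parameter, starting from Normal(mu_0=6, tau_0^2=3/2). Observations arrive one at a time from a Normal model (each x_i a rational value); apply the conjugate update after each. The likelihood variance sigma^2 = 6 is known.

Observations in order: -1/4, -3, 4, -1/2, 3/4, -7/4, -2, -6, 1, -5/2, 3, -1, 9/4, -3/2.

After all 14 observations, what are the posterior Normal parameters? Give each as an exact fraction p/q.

obs 1: x=-1/4 → posterior Normal(19/4, 6/5)
obs 2: x=-3 → posterior Normal(83/24, 1)
obs 3: x=4 → posterior Normal(99/28, 6/7)
obs 4: x=-1/2 → posterior Normal(97/32, 3/4)
obs 5: x=3/4 → posterior Normal(25/9, 2/3)
obs 6: x=-7/4 → posterior Normal(93/40, 3/5)
obs 7: x=-2 → posterior Normal(85/44, 6/11)
obs 8: x=-6 → posterior Normal(61/48, 1/2)
obs 9: x=1 → posterior Normal(5/4, 6/13)
obs 10: x=-5/2 → posterior Normal(55/56, 3/7)
obs 11: x=3 → posterior Normal(67/60, 2/5)
obs 12: x=-1 → posterior Normal(63/64, 3/8)
obs 13: x=9/4 → posterior Normal(18/17, 6/17)
obs 14: x=-3/2 → posterior Normal(11/12, 1/3)

mu_0=11/12, tau_0^2=1/3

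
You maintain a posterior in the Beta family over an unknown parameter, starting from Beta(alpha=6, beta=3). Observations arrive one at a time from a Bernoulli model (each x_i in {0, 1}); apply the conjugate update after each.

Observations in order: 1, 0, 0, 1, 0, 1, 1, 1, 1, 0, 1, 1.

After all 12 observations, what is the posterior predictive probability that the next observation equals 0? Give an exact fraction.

1/3

obs 1: x=1 → posterior Beta(7, 3)
obs 2: x=0 → posterior Beta(7, 4)
obs 3: x=0 → posterior Beta(7, 5)
obs 4: x=1 → posterior Beta(8, 5)
obs 5: x=0 → posterior Beta(8, 6)
obs 6: x=1 → posterior Beta(9, 6)
obs 7: x=1 → posterior Beta(10, 6)
obs 8: x=1 → posterior Beta(11, 6)
obs 9: x=1 → posterior Beta(12, 6)
obs 10: x=0 → posterior Beta(12, 7)
obs 11: x=1 → posterior Beta(13, 7)
obs 12: x=1 → posterior Beta(14, 7)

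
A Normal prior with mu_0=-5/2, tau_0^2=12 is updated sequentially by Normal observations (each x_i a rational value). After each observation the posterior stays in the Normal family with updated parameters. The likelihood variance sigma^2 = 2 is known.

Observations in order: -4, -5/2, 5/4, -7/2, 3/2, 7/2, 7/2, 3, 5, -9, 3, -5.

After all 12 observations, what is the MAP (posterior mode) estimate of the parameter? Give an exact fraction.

-22/73

obs 1: x=-4 → posterior Normal(-53/14, 12/7)
obs 2: x=-5/2 → posterior Normal(-83/26, 12/13)
obs 3: x=5/4 → posterior Normal(-34/19, 12/19)
obs 4: x=-7/2 → posterior Normal(-11/5, 12/25)
obs 5: x=3/2 → posterior Normal(-46/31, 12/31)
obs 6: x=7/2 → posterior Normal(-25/37, 12/37)
obs 7: x=7/2 → posterior Normal(-4/43, 12/43)
obs 8: x=3 → posterior Normal(2/7, 12/49)
obs 9: x=5 → posterior Normal(4/5, 12/55)
obs 10: x=-9 → posterior Normal(-10/61, 12/61)
obs 11: x=3 → posterior Normal(8/67, 12/67)
obs 12: x=-5 → posterior Normal(-22/73, 12/73)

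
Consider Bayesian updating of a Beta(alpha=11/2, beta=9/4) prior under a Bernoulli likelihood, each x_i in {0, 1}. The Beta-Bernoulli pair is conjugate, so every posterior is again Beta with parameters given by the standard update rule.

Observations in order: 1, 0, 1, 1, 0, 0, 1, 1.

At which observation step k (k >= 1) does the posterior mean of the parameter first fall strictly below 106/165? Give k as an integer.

obs 1: x=1 → posterior Beta(13/2, 9/4)
obs 2: x=0 → posterior Beta(13/2, 13/4)
obs 3: x=1 → posterior Beta(15/2, 13/4)
obs 4: x=1 → posterior Beta(17/2, 13/4)
obs 5: x=0 → posterior Beta(17/2, 17/4)
obs 6: x=0 → posterior Beta(17/2, 21/4)
obs 7: x=1 → posterior Beta(19/2, 21/4)
obs 8: x=1 → posterior Beta(21/2, 21/4)

k = 6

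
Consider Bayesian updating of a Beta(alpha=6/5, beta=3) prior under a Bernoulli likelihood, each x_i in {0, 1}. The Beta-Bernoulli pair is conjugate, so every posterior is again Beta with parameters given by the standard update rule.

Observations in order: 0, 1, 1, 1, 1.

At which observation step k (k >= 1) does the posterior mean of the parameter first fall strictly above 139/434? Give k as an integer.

obs 1: x=0 → posterior Beta(6/5, 4)
obs 2: x=1 → posterior Beta(11/5, 4)
obs 3: x=1 → posterior Beta(16/5, 4)
obs 4: x=1 → posterior Beta(21/5, 4)
obs 5: x=1 → posterior Beta(26/5, 4)

k = 2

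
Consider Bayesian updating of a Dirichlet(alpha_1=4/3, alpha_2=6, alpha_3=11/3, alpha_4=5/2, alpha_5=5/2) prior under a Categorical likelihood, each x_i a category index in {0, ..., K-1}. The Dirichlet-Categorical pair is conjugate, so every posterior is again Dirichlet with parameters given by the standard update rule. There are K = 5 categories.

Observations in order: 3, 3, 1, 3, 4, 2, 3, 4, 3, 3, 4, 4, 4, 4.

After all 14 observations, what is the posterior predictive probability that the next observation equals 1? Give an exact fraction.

obs 1: x=3 → posterior Dirichlet(4/3, 6, 11/3, 7/2, 5/2)
obs 2: x=3 → posterior Dirichlet(4/3, 6, 11/3, 9/2, 5/2)
obs 3: x=1 → posterior Dirichlet(4/3, 7, 11/3, 9/2, 5/2)
obs 4: x=3 → posterior Dirichlet(4/3, 7, 11/3, 11/2, 5/2)
obs 5: x=4 → posterior Dirichlet(4/3, 7, 11/3, 11/2, 7/2)
obs 6: x=2 → posterior Dirichlet(4/3, 7, 14/3, 11/2, 7/2)
obs 7: x=3 → posterior Dirichlet(4/3, 7, 14/3, 13/2, 7/2)
obs 8: x=4 → posterior Dirichlet(4/3, 7, 14/3, 13/2, 9/2)
obs 9: x=3 → posterior Dirichlet(4/3, 7, 14/3, 15/2, 9/2)
obs 10: x=3 → posterior Dirichlet(4/3, 7, 14/3, 17/2, 9/2)
obs 11: x=4 → posterior Dirichlet(4/3, 7, 14/3, 17/2, 11/2)
obs 12: x=4 → posterior Dirichlet(4/3, 7, 14/3, 17/2, 13/2)
obs 13: x=4 → posterior Dirichlet(4/3, 7, 14/3, 17/2, 15/2)
obs 14: x=4 → posterior Dirichlet(4/3, 7, 14/3, 17/2, 17/2)

7/30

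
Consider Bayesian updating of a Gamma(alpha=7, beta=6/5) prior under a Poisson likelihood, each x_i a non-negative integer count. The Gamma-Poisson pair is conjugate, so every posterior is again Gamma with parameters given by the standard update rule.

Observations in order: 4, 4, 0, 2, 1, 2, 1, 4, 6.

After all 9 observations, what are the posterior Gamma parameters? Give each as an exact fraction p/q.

obs 1: x=4 → posterior Gamma(11, 11/5)
obs 2: x=4 → posterior Gamma(15, 16/5)
obs 3: x=0 → posterior Gamma(15, 21/5)
obs 4: x=2 → posterior Gamma(17, 26/5)
obs 5: x=1 → posterior Gamma(18, 31/5)
obs 6: x=2 → posterior Gamma(20, 36/5)
obs 7: x=1 → posterior Gamma(21, 41/5)
obs 8: x=4 → posterior Gamma(25, 46/5)
obs 9: x=6 → posterior Gamma(31, 51/5)

alpha=31, beta=51/5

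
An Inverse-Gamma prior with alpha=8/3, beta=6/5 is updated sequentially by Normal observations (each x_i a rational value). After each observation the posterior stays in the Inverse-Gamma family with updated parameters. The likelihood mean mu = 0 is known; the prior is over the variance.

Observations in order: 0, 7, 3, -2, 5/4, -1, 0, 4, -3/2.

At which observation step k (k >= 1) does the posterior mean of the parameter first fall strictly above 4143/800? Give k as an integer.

k = 2

obs 1: x=0 → posterior Inverse-Gamma(19/6, 6/5)
obs 2: x=7 → posterior Inverse-Gamma(11/3, 257/10)
obs 3: x=3 → posterior Inverse-Gamma(25/6, 151/5)
obs 4: x=-2 → posterior Inverse-Gamma(14/3, 161/5)
obs 5: x=5/4 → posterior Inverse-Gamma(31/6, 5277/160)
obs 6: x=-1 → posterior Inverse-Gamma(17/3, 5357/160)
obs 7: x=0 → posterior Inverse-Gamma(37/6, 5357/160)
obs 8: x=4 → posterior Inverse-Gamma(20/3, 6637/160)
obs 9: x=-3/2 → posterior Inverse-Gamma(43/6, 6817/160)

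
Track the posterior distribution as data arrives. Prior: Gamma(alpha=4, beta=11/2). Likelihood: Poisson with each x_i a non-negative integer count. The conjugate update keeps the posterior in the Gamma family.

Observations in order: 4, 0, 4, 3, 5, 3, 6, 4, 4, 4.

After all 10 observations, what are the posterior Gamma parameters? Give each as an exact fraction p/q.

obs 1: x=4 → posterior Gamma(8, 13/2)
obs 2: x=0 → posterior Gamma(8, 15/2)
obs 3: x=4 → posterior Gamma(12, 17/2)
obs 4: x=3 → posterior Gamma(15, 19/2)
obs 5: x=5 → posterior Gamma(20, 21/2)
obs 6: x=3 → posterior Gamma(23, 23/2)
obs 7: x=6 → posterior Gamma(29, 25/2)
obs 8: x=4 → posterior Gamma(33, 27/2)
obs 9: x=4 → posterior Gamma(37, 29/2)
obs 10: x=4 → posterior Gamma(41, 31/2)

alpha=41, beta=31/2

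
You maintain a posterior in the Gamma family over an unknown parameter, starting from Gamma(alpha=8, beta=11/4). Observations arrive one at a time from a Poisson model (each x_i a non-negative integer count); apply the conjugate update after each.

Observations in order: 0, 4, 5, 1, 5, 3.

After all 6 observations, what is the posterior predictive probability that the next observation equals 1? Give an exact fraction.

111907486172291687794315814971923828125000/699521452011271193827208723946636942356883

obs 1: x=0 → posterior Gamma(8, 15/4)
obs 2: x=4 → posterior Gamma(12, 19/4)
obs 3: x=5 → posterior Gamma(17, 23/4)
obs 4: x=1 → posterior Gamma(18, 27/4)
obs 5: x=5 → posterior Gamma(23, 31/4)
obs 6: x=3 → posterior Gamma(26, 35/4)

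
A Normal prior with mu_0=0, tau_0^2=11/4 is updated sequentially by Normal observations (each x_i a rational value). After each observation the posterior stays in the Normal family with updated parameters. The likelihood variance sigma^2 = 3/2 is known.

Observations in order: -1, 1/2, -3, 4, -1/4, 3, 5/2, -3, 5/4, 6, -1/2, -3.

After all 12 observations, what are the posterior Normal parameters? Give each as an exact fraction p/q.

obs 1: x=-1 → posterior Normal(-11/17, 33/34)
obs 2: x=1/2 → posterior Normal(-11/56, 33/56)
obs 3: x=-3 → posterior Normal(-77/78, 11/26)
obs 4: x=4 → posterior Normal(11/100, 33/100)
obs 5: x=-1/4 → posterior Normal(11/244, 33/122)
obs 6: x=3 → posterior Normal(143/288, 11/48)
obs 7: x=5/2 → posterior Normal(253/332, 33/166)
obs 8: x=-3 → posterior Normal(121/376, 33/188)
obs 9: x=5/4 → posterior Normal(44/105, 11/70)
obs 10: x=6 → posterior Normal(55/58, 33/232)
obs 11: x=-1/2 → posterior Normal(209/254, 33/254)
obs 12: x=-3 → posterior Normal(143/276, 11/92)

mu_0=143/276, tau_0^2=11/92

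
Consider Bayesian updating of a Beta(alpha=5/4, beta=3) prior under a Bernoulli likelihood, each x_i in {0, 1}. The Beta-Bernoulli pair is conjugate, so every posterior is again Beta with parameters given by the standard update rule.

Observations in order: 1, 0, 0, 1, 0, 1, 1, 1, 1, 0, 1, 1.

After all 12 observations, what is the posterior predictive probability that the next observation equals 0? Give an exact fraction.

obs 1: x=1 → posterior Beta(9/4, 3)
obs 2: x=0 → posterior Beta(9/4, 4)
obs 3: x=0 → posterior Beta(9/4, 5)
obs 4: x=1 → posterior Beta(13/4, 5)
obs 5: x=0 → posterior Beta(13/4, 6)
obs 6: x=1 → posterior Beta(17/4, 6)
obs 7: x=1 → posterior Beta(21/4, 6)
obs 8: x=1 → posterior Beta(25/4, 6)
obs 9: x=1 → posterior Beta(29/4, 6)
obs 10: x=0 → posterior Beta(29/4, 7)
obs 11: x=1 → posterior Beta(33/4, 7)
obs 12: x=1 → posterior Beta(37/4, 7)

28/65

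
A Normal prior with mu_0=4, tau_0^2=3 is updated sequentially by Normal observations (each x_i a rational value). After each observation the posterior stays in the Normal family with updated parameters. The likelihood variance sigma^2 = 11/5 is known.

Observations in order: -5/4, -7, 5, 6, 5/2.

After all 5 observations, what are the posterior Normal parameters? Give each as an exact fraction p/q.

mu_0=491/344, tau_0^2=33/86

obs 1: x=-5/4 → posterior Normal(101/104, 33/26)
obs 2: x=-7 → posterior Normal(-319/164, 33/41)
obs 3: x=5 → posterior Normal(-19/224, 33/56)
obs 4: x=6 → posterior Normal(341/284, 33/71)
obs 5: x=5/2 → posterior Normal(491/344, 33/86)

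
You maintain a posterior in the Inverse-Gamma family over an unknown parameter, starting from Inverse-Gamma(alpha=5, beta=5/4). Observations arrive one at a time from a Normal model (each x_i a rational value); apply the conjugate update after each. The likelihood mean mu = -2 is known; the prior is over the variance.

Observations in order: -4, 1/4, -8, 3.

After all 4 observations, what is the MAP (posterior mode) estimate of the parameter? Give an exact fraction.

obs 1: x=-4 → posterior Inverse-Gamma(11/2, 13/4)
obs 2: x=1/4 → posterior Inverse-Gamma(6, 185/32)
obs 3: x=-8 → posterior Inverse-Gamma(13/2, 761/32)
obs 4: x=3 → posterior Inverse-Gamma(7, 1161/32)

1161/256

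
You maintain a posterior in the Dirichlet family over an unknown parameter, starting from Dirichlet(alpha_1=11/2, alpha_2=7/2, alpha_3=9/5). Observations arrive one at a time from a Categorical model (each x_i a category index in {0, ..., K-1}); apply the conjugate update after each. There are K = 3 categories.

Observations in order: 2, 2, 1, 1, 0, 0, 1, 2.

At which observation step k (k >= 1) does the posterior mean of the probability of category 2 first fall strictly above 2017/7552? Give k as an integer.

k = 2

obs 1: x=2 → posterior Dirichlet(11/2, 7/2, 14/5)
obs 2: x=2 → posterior Dirichlet(11/2, 7/2, 19/5)
obs 3: x=1 → posterior Dirichlet(11/2, 9/2, 19/5)
obs 4: x=1 → posterior Dirichlet(11/2, 11/2, 19/5)
obs 5: x=0 → posterior Dirichlet(13/2, 11/2, 19/5)
obs 6: x=0 → posterior Dirichlet(15/2, 11/2, 19/5)
obs 7: x=1 → posterior Dirichlet(15/2, 13/2, 19/5)
obs 8: x=2 → posterior Dirichlet(15/2, 13/2, 24/5)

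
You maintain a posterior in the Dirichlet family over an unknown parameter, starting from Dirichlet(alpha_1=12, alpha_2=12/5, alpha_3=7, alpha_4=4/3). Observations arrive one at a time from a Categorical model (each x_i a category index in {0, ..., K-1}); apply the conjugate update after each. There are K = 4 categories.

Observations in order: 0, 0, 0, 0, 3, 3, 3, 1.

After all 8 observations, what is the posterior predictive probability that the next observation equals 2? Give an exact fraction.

obs 1: x=0 → posterior Dirichlet(13, 12/5, 7, 4/3)
obs 2: x=0 → posterior Dirichlet(14, 12/5, 7, 4/3)
obs 3: x=0 → posterior Dirichlet(15, 12/5, 7, 4/3)
obs 4: x=0 → posterior Dirichlet(16, 12/5, 7, 4/3)
obs 5: x=3 → posterior Dirichlet(16, 12/5, 7, 7/3)
obs 6: x=3 → posterior Dirichlet(16, 12/5, 7, 10/3)
obs 7: x=3 → posterior Dirichlet(16, 12/5, 7, 13/3)
obs 8: x=1 → posterior Dirichlet(16, 17/5, 7, 13/3)

105/461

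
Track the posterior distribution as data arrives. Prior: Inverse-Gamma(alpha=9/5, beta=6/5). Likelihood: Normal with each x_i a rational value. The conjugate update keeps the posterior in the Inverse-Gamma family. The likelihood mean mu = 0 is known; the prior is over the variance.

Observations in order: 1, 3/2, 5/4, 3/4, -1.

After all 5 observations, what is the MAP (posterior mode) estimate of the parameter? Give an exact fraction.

obs 1: x=1 → posterior Inverse-Gamma(23/10, 17/10)
obs 2: x=3/2 → posterior Inverse-Gamma(14/5, 113/40)
obs 3: x=5/4 → posterior Inverse-Gamma(33/10, 577/160)
obs 4: x=3/4 → posterior Inverse-Gamma(19/5, 311/80)
obs 5: x=-1 → posterior Inverse-Gamma(43/10, 351/80)

351/424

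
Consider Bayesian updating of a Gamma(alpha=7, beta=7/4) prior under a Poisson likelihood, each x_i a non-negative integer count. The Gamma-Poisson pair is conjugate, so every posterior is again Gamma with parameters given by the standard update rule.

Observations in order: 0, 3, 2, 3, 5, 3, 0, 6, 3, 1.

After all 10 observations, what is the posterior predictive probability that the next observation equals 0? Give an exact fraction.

15108777022959328242383423936477058156258599347096942127/223777187515882755594366201694957858786134448923933321651

obs 1: x=0 → posterior Gamma(7, 11/4)
obs 2: x=3 → posterior Gamma(10, 15/4)
obs 3: x=2 → posterior Gamma(12, 19/4)
obs 4: x=3 → posterior Gamma(15, 23/4)
obs 5: x=5 → posterior Gamma(20, 27/4)
obs 6: x=3 → posterior Gamma(23, 31/4)
obs 7: x=0 → posterior Gamma(23, 35/4)
obs 8: x=6 → posterior Gamma(29, 39/4)
obs 9: x=3 → posterior Gamma(32, 43/4)
obs 10: x=1 → posterior Gamma(33, 47/4)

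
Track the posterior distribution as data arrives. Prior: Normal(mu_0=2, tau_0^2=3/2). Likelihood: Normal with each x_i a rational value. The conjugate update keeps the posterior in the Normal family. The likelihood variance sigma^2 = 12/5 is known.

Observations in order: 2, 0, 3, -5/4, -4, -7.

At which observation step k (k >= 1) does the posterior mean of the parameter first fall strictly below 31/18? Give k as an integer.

k = 2

obs 1: x=2 → posterior Normal(2, 12/13)
obs 2: x=0 → posterior Normal(13/9, 2/3)
obs 3: x=3 → posterior Normal(41/23, 12/23)
obs 4: x=-5/4 → posterior Normal(139/112, 3/7)
obs 5: x=-4 → posterior Normal(59/132, 4/11)
obs 6: x=-7 → posterior Normal(-81/152, 6/19)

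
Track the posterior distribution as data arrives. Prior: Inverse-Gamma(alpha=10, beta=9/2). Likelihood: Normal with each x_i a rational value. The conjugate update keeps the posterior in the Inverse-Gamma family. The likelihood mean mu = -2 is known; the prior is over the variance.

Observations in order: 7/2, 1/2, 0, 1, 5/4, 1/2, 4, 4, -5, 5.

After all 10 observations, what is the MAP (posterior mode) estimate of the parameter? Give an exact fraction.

obs 1: x=7/2 → posterior Inverse-Gamma(21/2, 157/8)
obs 2: x=1/2 → posterior Inverse-Gamma(11, 91/4)
obs 3: x=0 → posterior Inverse-Gamma(23/2, 99/4)
obs 4: x=1 → posterior Inverse-Gamma(12, 117/4)
obs 5: x=5/4 → posterior Inverse-Gamma(25/2, 1105/32)
obs 6: x=1/2 → posterior Inverse-Gamma(13, 1205/32)
obs 7: x=4 → posterior Inverse-Gamma(27/2, 1781/32)
obs 8: x=4 → posterior Inverse-Gamma(14, 2357/32)
obs 9: x=-5 → posterior Inverse-Gamma(29/2, 2501/32)
obs 10: x=5 → posterior Inverse-Gamma(15, 3285/32)

3285/512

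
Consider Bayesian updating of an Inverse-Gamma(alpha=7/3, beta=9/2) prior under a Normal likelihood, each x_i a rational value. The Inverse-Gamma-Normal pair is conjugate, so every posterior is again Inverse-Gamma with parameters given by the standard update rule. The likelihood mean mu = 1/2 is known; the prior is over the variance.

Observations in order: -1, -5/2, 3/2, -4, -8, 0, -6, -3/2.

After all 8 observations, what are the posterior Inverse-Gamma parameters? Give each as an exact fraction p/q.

alpha=19/3, beta=641/8

obs 1: x=-1 → posterior Inverse-Gamma(17/6, 45/8)
obs 2: x=-5/2 → posterior Inverse-Gamma(10/3, 81/8)
obs 3: x=3/2 → posterior Inverse-Gamma(23/6, 85/8)
obs 4: x=-4 → posterior Inverse-Gamma(13/3, 83/4)
obs 5: x=-8 → posterior Inverse-Gamma(29/6, 455/8)
obs 6: x=0 → posterior Inverse-Gamma(16/3, 57)
obs 7: x=-6 → posterior Inverse-Gamma(35/6, 625/8)
obs 8: x=-3/2 → posterior Inverse-Gamma(19/3, 641/8)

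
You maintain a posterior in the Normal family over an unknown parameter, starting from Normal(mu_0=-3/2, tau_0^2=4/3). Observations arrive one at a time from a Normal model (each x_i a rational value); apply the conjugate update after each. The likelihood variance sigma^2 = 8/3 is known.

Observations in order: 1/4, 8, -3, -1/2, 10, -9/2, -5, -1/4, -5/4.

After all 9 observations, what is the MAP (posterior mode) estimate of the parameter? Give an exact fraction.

3/44

obs 1: x=1/4 → posterior Normal(-11/12, 8/9)
obs 2: x=8 → posterior Normal(21/16, 2/3)
obs 3: x=-3 → posterior Normal(9/20, 8/15)
obs 4: x=-1/2 → posterior Normal(7/24, 4/9)
obs 5: x=10 → posterior Normal(47/28, 8/21)
obs 6: x=-9/2 → posterior Normal(29/32, 1/3)
obs 7: x=-5 → posterior Normal(1/4, 8/27)
obs 8: x=-1/4 → posterior Normal(1/5, 4/15)
obs 9: x=-5/4 → posterior Normal(3/44, 8/33)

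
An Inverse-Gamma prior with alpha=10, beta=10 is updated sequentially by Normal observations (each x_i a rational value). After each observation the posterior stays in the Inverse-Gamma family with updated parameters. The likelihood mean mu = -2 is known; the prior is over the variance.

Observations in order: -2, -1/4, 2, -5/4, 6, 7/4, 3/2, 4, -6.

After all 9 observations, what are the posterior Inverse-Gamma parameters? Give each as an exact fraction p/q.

alpha=29/2, beta=2911/32

obs 1: x=-2 → posterior Inverse-Gamma(21/2, 10)
obs 2: x=-1/4 → posterior Inverse-Gamma(11, 369/32)
obs 3: x=2 → posterior Inverse-Gamma(23/2, 625/32)
obs 4: x=-5/4 → posterior Inverse-Gamma(12, 317/16)
obs 5: x=6 → posterior Inverse-Gamma(25/2, 829/16)
obs 6: x=7/4 → posterior Inverse-Gamma(13, 1883/32)
obs 7: x=3/2 → posterior Inverse-Gamma(27/2, 2079/32)
obs 8: x=4 → posterior Inverse-Gamma(14, 2655/32)
obs 9: x=-6 → posterior Inverse-Gamma(29/2, 2911/32)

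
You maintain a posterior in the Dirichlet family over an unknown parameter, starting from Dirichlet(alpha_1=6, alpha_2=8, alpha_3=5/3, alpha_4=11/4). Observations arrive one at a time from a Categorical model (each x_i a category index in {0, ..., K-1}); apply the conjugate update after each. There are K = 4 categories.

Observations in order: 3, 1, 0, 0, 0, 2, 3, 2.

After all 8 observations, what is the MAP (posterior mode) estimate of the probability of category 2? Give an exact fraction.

obs 1: x=3 → posterior Dirichlet(6, 8, 5/3, 15/4)
obs 2: x=1 → posterior Dirichlet(6, 9, 5/3, 15/4)
obs 3: x=0 → posterior Dirichlet(7, 9, 5/3, 15/4)
obs 4: x=0 → posterior Dirichlet(8, 9, 5/3, 15/4)
obs 5: x=0 → posterior Dirichlet(9, 9, 5/3, 15/4)
obs 6: x=2 → posterior Dirichlet(9, 9, 8/3, 15/4)
obs 7: x=3 → posterior Dirichlet(9, 9, 8/3, 19/4)
obs 8: x=2 → posterior Dirichlet(9, 9, 11/3, 19/4)

32/269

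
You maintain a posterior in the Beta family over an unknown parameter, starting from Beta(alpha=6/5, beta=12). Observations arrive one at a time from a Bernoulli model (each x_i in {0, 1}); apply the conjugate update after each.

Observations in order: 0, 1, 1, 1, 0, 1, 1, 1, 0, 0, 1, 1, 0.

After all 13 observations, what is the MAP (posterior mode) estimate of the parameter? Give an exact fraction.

41/121

obs 1: x=0 → posterior Beta(6/5, 13)
obs 2: x=1 → posterior Beta(11/5, 13)
obs 3: x=1 → posterior Beta(16/5, 13)
obs 4: x=1 → posterior Beta(21/5, 13)
obs 5: x=0 → posterior Beta(21/5, 14)
obs 6: x=1 → posterior Beta(26/5, 14)
obs 7: x=1 → posterior Beta(31/5, 14)
obs 8: x=1 → posterior Beta(36/5, 14)
obs 9: x=0 → posterior Beta(36/5, 15)
obs 10: x=0 → posterior Beta(36/5, 16)
obs 11: x=1 → posterior Beta(41/5, 16)
obs 12: x=1 → posterior Beta(46/5, 16)
obs 13: x=0 → posterior Beta(46/5, 17)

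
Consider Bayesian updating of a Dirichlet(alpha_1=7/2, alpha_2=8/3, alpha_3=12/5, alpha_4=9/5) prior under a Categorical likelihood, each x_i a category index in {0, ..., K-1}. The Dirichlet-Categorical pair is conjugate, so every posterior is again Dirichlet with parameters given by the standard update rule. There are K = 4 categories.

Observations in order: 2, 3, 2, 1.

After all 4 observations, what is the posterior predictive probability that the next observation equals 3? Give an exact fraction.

84/431

obs 1: x=2 → posterior Dirichlet(7/2, 8/3, 17/5, 9/5)
obs 2: x=3 → posterior Dirichlet(7/2, 8/3, 17/5, 14/5)
obs 3: x=2 → posterior Dirichlet(7/2, 8/3, 22/5, 14/5)
obs 4: x=1 → posterior Dirichlet(7/2, 11/3, 22/5, 14/5)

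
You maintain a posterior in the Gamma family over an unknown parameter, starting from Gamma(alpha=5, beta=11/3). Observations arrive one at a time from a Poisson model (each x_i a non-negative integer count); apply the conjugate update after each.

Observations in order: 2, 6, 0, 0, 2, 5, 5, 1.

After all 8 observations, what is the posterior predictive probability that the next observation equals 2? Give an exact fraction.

obs 1: x=2 → posterior Gamma(7, 14/3)
obs 2: x=6 → posterior Gamma(13, 17/3)
obs 3: x=0 → posterior Gamma(13, 20/3)
obs 4: x=0 → posterior Gamma(13, 23/3)
obs 5: x=2 → posterior Gamma(15, 26/3)
obs 6: x=5 → posterior Gamma(20, 29/3)
obs 7: x=5 → posterior Gamma(25, 32/3)
obs 8: x=1 → posterior Gamma(26, 35/3)

44189468602283680217780457437038421630859375/171372331490336173605981741257818705594679296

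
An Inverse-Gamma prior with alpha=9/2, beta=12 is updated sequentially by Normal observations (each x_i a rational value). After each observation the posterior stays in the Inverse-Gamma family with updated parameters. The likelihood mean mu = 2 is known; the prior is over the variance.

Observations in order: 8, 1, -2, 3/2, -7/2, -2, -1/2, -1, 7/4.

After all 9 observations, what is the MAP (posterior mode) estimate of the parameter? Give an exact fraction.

obs 1: x=8 → posterior Inverse-Gamma(5, 30)
obs 2: x=1 → posterior Inverse-Gamma(11/2, 61/2)
obs 3: x=-2 → posterior Inverse-Gamma(6, 77/2)
obs 4: x=3/2 → posterior Inverse-Gamma(13/2, 309/8)
obs 5: x=-7/2 → posterior Inverse-Gamma(7, 215/4)
obs 6: x=-2 → posterior Inverse-Gamma(15/2, 247/4)
obs 7: x=-1/2 → posterior Inverse-Gamma(8, 519/8)
obs 8: x=-1 → posterior Inverse-Gamma(17/2, 555/8)
obs 9: x=7/4 → posterior Inverse-Gamma(9, 2221/32)

2221/320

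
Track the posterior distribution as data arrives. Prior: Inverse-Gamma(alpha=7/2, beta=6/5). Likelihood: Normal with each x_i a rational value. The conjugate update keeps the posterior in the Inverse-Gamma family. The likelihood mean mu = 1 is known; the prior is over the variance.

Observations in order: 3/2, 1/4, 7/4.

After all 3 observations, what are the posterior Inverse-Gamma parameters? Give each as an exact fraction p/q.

alpha=5, beta=151/80

obs 1: x=3/2 → posterior Inverse-Gamma(4, 53/40)
obs 2: x=1/4 → posterior Inverse-Gamma(9/2, 257/160)
obs 3: x=7/4 → posterior Inverse-Gamma(5, 151/80)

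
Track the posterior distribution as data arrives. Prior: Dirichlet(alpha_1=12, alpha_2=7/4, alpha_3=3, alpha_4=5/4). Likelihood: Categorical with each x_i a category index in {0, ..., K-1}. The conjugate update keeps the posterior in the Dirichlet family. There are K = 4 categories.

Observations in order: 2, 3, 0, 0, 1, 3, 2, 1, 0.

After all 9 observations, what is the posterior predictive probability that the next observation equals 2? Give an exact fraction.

obs 1: x=2 → posterior Dirichlet(12, 7/4, 4, 5/4)
obs 2: x=3 → posterior Dirichlet(12, 7/4, 4, 9/4)
obs 3: x=0 → posterior Dirichlet(13, 7/4, 4, 9/4)
obs 4: x=0 → posterior Dirichlet(14, 7/4, 4, 9/4)
obs 5: x=1 → posterior Dirichlet(14, 11/4, 4, 9/4)
obs 6: x=3 → posterior Dirichlet(14, 11/4, 4, 13/4)
obs 7: x=2 → posterior Dirichlet(14, 11/4, 5, 13/4)
obs 8: x=1 → posterior Dirichlet(14, 15/4, 5, 13/4)
obs 9: x=0 → posterior Dirichlet(15, 15/4, 5, 13/4)

5/27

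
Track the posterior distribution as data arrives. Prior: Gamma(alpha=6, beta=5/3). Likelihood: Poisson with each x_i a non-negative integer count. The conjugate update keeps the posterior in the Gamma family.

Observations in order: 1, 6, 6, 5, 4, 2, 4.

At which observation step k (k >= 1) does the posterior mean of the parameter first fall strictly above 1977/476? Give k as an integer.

obs 1: x=1 → posterior Gamma(7, 8/3)
obs 2: x=6 → posterior Gamma(13, 11/3)
obs 3: x=6 → posterior Gamma(19, 14/3)
obs 4: x=5 → posterior Gamma(24, 17/3)
obs 5: x=4 → posterior Gamma(28, 20/3)
obs 6: x=2 → posterior Gamma(30, 23/3)
obs 7: x=4 → posterior Gamma(34, 26/3)

k = 4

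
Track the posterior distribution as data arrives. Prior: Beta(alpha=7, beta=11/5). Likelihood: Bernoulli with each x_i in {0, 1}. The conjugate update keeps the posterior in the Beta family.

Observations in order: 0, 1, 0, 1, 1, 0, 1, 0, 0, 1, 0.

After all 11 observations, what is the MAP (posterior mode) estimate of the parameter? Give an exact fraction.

55/91

obs 1: x=0 → posterior Beta(7, 16/5)
obs 2: x=1 → posterior Beta(8, 16/5)
obs 3: x=0 → posterior Beta(8, 21/5)
obs 4: x=1 → posterior Beta(9, 21/5)
obs 5: x=1 → posterior Beta(10, 21/5)
obs 6: x=0 → posterior Beta(10, 26/5)
obs 7: x=1 → posterior Beta(11, 26/5)
obs 8: x=0 → posterior Beta(11, 31/5)
obs 9: x=0 → posterior Beta(11, 36/5)
obs 10: x=1 → posterior Beta(12, 36/5)
obs 11: x=0 → posterior Beta(12, 41/5)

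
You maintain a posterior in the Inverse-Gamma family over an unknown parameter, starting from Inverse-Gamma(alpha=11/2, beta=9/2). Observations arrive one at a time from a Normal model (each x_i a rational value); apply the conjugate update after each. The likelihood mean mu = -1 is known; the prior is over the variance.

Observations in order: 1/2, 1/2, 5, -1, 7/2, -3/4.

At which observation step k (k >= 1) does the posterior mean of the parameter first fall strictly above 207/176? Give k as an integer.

k = 2

obs 1: x=1/2 → posterior Inverse-Gamma(6, 45/8)
obs 2: x=1/2 → posterior Inverse-Gamma(13/2, 27/4)
obs 3: x=5 → posterior Inverse-Gamma(7, 99/4)
obs 4: x=-1 → posterior Inverse-Gamma(15/2, 99/4)
obs 5: x=7/2 → posterior Inverse-Gamma(8, 279/8)
obs 6: x=-3/4 → posterior Inverse-Gamma(17/2, 1117/32)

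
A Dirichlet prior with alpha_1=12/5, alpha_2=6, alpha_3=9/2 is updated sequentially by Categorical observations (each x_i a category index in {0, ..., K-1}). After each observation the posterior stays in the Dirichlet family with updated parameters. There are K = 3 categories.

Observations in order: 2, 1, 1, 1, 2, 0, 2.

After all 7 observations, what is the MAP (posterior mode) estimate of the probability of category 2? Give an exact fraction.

obs 1: x=2 → posterior Dirichlet(12/5, 6, 11/2)
obs 2: x=1 → posterior Dirichlet(12/5, 7, 11/2)
obs 3: x=1 → posterior Dirichlet(12/5, 8, 11/2)
obs 4: x=1 → posterior Dirichlet(12/5, 9, 11/2)
obs 5: x=2 → posterior Dirichlet(12/5, 9, 13/2)
obs 6: x=0 → posterior Dirichlet(17/5, 9, 13/2)
obs 7: x=2 → posterior Dirichlet(17/5, 9, 15/2)

5/13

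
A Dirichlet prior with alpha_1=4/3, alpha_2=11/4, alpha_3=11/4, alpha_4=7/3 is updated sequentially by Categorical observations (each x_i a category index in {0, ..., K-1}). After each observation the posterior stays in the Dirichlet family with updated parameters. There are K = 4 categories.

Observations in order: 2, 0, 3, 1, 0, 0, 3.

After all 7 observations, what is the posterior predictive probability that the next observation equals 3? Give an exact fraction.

26/97

obs 1: x=2 → posterior Dirichlet(4/3, 11/4, 15/4, 7/3)
obs 2: x=0 → posterior Dirichlet(7/3, 11/4, 15/4, 7/3)
obs 3: x=3 → posterior Dirichlet(7/3, 11/4, 15/4, 10/3)
obs 4: x=1 → posterior Dirichlet(7/3, 15/4, 15/4, 10/3)
obs 5: x=0 → posterior Dirichlet(10/3, 15/4, 15/4, 10/3)
obs 6: x=0 → posterior Dirichlet(13/3, 15/4, 15/4, 10/3)
obs 7: x=3 → posterior Dirichlet(13/3, 15/4, 15/4, 13/3)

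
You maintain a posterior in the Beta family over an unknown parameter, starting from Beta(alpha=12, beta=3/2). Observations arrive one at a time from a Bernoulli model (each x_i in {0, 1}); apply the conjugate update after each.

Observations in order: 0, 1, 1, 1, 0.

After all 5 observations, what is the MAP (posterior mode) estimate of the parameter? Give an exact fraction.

obs 1: x=0 → posterior Beta(12, 5/2)
obs 2: x=1 → posterior Beta(13, 5/2)
obs 3: x=1 → posterior Beta(14, 5/2)
obs 4: x=1 → posterior Beta(15, 5/2)
obs 5: x=0 → posterior Beta(15, 7/2)

28/33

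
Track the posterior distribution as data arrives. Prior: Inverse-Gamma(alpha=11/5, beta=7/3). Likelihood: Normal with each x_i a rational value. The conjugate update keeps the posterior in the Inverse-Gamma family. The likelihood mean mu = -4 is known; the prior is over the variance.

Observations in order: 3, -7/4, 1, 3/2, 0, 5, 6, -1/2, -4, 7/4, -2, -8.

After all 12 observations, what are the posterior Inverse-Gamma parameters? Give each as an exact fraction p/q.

obs 1: x=3 → posterior Inverse-Gamma(27/10, 161/6)
obs 2: x=-7/4 → posterior Inverse-Gamma(16/5, 2819/96)
obs 3: x=1 → posterior Inverse-Gamma(37/10, 4019/96)
obs 4: x=3/2 → posterior Inverse-Gamma(21/5, 5471/96)
obs 5: x=0 → posterior Inverse-Gamma(47/10, 6239/96)
obs 6: x=5 → posterior Inverse-Gamma(26/5, 10127/96)
obs 7: x=6 → posterior Inverse-Gamma(57/10, 14927/96)
obs 8: x=-1/2 → posterior Inverse-Gamma(31/5, 15515/96)
obs 9: x=-4 → posterior Inverse-Gamma(67/10, 15515/96)
obs 10: x=7/4 → posterior Inverse-Gamma(36/5, 8551/48)
obs 11: x=-2 → posterior Inverse-Gamma(77/10, 8647/48)
obs 12: x=-8 → posterior Inverse-Gamma(41/5, 9031/48)

alpha=41/5, beta=9031/48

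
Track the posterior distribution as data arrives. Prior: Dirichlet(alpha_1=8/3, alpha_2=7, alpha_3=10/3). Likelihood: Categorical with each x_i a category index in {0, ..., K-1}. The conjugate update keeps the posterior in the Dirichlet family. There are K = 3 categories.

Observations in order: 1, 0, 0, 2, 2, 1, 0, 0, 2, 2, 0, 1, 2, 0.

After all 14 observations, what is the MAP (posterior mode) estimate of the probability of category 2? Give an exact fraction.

obs 1: x=1 → posterior Dirichlet(8/3, 8, 10/3)
obs 2: x=0 → posterior Dirichlet(11/3, 8, 10/3)
obs 3: x=0 → posterior Dirichlet(14/3, 8, 10/3)
obs 4: x=2 → posterior Dirichlet(14/3, 8, 13/3)
obs 5: x=2 → posterior Dirichlet(14/3, 8, 16/3)
obs 6: x=1 → posterior Dirichlet(14/3, 9, 16/3)
obs 7: x=0 → posterior Dirichlet(17/3, 9, 16/3)
obs 8: x=0 → posterior Dirichlet(20/3, 9, 16/3)
obs 9: x=2 → posterior Dirichlet(20/3, 9, 19/3)
obs 10: x=2 → posterior Dirichlet(20/3, 9, 22/3)
obs 11: x=0 → posterior Dirichlet(23/3, 9, 22/3)
obs 12: x=1 → posterior Dirichlet(23/3, 10, 22/3)
obs 13: x=2 → posterior Dirichlet(23/3, 10, 25/3)
obs 14: x=0 → posterior Dirichlet(26/3, 10, 25/3)

11/36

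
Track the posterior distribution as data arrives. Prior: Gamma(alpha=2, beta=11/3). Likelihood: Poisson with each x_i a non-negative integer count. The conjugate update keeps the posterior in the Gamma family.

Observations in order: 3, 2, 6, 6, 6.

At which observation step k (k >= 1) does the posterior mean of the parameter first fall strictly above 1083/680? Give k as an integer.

k = 3

obs 1: x=3 → posterior Gamma(5, 14/3)
obs 2: x=2 → posterior Gamma(7, 17/3)
obs 3: x=6 → posterior Gamma(13, 20/3)
obs 4: x=6 → posterior Gamma(19, 23/3)
obs 5: x=6 → posterior Gamma(25, 26/3)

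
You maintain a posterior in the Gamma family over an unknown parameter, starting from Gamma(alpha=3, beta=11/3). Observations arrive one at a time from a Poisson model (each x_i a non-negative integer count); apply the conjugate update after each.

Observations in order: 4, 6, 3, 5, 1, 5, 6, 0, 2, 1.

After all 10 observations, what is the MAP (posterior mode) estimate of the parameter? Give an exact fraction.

105/41

obs 1: x=4 → posterior Gamma(7, 14/3)
obs 2: x=6 → posterior Gamma(13, 17/3)
obs 3: x=3 → posterior Gamma(16, 20/3)
obs 4: x=5 → posterior Gamma(21, 23/3)
obs 5: x=1 → posterior Gamma(22, 26/3)
obs 6: x=5 → posterior Gamma(27, 29/3)
obs 7: x=6 → posterior Gamma(33, 32/3)
obs 8: x=0 → posterior Gamma(33, 35/3)
obs 9: x=2 → posterior Gamma(35, 38/3)
obs 10: x=1 → posterior Gamma(36, 41/3)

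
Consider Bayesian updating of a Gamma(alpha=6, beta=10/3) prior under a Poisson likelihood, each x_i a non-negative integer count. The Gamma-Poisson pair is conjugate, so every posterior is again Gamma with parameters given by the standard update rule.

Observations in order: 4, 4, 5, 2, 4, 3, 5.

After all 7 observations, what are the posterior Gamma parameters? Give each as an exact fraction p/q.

obs 1: x=4 → posterior Gamma(10, 13/3)
obs 2: x=4 → posterior Gamma(14, 16/3)
obs 3: x=5 → posterior Gamma(19, 19/3)
obs 4: x=2 → posterior Gamma(21, 22/3)
obs 5: x=4 → posterior Gamma(25, 25/3)
obs 6: x=3 → posterior Gamma(28, 28/3)
obs 7: x=5 → posterior Gamma(33, 31/3)

alpha=33, beta=31/3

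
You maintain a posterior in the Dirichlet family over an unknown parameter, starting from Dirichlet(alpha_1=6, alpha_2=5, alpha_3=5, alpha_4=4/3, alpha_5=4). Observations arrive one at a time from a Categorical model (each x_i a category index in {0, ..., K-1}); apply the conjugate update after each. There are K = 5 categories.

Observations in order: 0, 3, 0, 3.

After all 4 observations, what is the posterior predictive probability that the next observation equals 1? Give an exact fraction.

15/76

obs 1: x=0 → posterior Dirichlet(7, 5, 5, 4/3, 4)
obs 2: x=3 → posterior Dirichlet(7, 5, 5, 7/3, 4)
obs 3: x=0 → posterior Dirichlet(8, 5, 5, 7/3, 4)
obs 4: x=3 → posterior Dirichlet(8, 5, 5, 10/3, 4)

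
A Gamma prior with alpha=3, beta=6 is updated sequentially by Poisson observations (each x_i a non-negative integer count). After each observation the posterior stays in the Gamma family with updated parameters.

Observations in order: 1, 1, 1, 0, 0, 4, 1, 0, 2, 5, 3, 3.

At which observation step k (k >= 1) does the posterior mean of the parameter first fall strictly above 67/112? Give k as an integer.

obs 1: x=1 → posterior Gamma(4, 7)
obs 2: x=1 → posterior Gamma(5, 8)
obs 3: x=1 → posterior Gamma(6, 9)
obs 4: x=0 → posterior Gamma(6, 10)
obs 5: x=0 → posterior Gamma(6, 11)
obs 6: x=4 → posterior Gamma(10, 12)
obs 7: x=1 → posterior Gamma(11, 13)
obs 8: x=0 → posterior Gamma(11, 14)
obs 9: x=2 → posterior Gamma(13, 15)
obs 10: x=5 → posterior Gamma(18, 16)
obs 11: x=3 → posterior Gamma(21, 17)
obs 12: x=3 → posterior Gamma(24, 18)

k = 2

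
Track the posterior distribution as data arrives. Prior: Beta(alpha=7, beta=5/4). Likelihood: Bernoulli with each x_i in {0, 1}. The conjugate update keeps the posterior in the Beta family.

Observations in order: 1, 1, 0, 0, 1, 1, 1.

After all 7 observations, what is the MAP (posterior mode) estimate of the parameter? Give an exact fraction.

obs 1: x=1 → posterior Beta(8, 5/4)
obs 2: x=1 → posterior Beta(9, 5/4)
obs 3: x=0 → posterior Beta(9, 9/4)
obs 4: x=0 → posterior Beta(9, 13/4)
obs 5: x=1 → posterior Beta(10, 13/4)
obs 6: x=1 → posterior Beta(11, 13/4)
obs 7: x=1 → posterior Beta(12, 13/4)

44/53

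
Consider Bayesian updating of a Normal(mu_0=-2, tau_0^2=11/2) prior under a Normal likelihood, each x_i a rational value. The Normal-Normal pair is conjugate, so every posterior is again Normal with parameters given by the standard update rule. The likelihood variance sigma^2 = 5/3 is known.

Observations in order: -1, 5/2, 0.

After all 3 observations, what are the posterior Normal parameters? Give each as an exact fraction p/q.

obs 1: x=-1 → posterior Normal(-53/43, 55/43)
obs 2: x=5/2 → posterior Normal(59/152, 55/76)
obs 3: x=0 → posterior Normal(59/218, 55/109)

mu_0=59/218, tau_0^2=55/109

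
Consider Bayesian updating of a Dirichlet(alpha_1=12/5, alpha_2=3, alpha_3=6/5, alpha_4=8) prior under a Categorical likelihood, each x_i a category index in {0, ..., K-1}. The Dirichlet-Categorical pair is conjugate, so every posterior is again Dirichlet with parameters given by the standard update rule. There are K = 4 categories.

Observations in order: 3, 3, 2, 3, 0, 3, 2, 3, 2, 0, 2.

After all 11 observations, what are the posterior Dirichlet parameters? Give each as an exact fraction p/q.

alpha_1=22/5, alpha_2=3, alpha_3=26/5, alpha_4=13

obs 1: x=3 → posterior Dirichlet(12/5, 3, 6/5, 9)
obs 2: x=3 → posterior Dirichlet(12/5, 3, 6/5, 10)
obs 3: x=2 → posterior Dirichlet(12/5, 3, 11/5, 10)
obs 4: x=3 → posterior Dirichlet(12/5, 3, 11/5, 11)
obs 5: x=0 → posterior Dirichlet(17/5, 3, 11/5, 11)
obs 6: x=3 → posterior Dirichlet(17/5, 3, 11/5, 12)
obs 7: x=2 → posterior Dirichlet(17/5, 3, 16/5, 12)
obs 8: x=3 → posterior Dirichlet(17/5, 3, 16/5, 13)
obs 9: x=2 → posterior Dirichlet(17/5, 3, 21/5, 13)
obs 10: x=0 → posterior Dirichlet(22/5, 3, 21/5, 13)
obs 11: x=2 → posterior Dirichlet(22/5, 3, 26/5, 13)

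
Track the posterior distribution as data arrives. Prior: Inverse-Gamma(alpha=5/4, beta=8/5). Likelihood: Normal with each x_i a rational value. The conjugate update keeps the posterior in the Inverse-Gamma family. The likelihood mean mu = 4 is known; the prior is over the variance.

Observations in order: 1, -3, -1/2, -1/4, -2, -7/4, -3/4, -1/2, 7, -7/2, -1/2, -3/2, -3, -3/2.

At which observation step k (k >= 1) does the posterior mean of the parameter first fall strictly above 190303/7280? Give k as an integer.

obs 1: x=1 → posterior Inverse-Gamma(7/4, 61/10)
obs 2: x=-3 → posterior Inverse-Gamma(9/4, 153/5)
obs 3: x=-1/2 → posterior Inverse-Gamma(11/4, 1629/40)
obs 4: x=-1/4 → posterior Inverse-Gamma(13/4, 7961/160)
obs 5: x=-2 → posterior Inverse-Gamma(15/4, 10841/160)
obs 6: x=-7/4 → posterior Inverse-Gamma(17/4, 6743/80)
obs 7: x=-3/4 → posterior Inverse-Gamma(19/4, 15291/160)
obs 8: x=-1/2 → posterior Inverse-Gamma(21/4, 16911/160)
obs 9: x=7 → posterior Inverse-Gamma(23/4, 17631/160)
obs 10: x=-7/2 → posterior Inverse-Gamma(25/4, 22131/160)
obs 11: x=-1/2 → posterior Inverse-Gamma(27/4, 23751/160)
obs 12: x=-3/2 → posterior Inverse-Gamma(29/4, 26171/160)
obs 13: x=-3 → posterior Inverse-Gamma(31/4, 30091/160)
obs 14: x=-3/2 → posterior Inverse-Gamma(33/4, 32511/160)

k = 10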